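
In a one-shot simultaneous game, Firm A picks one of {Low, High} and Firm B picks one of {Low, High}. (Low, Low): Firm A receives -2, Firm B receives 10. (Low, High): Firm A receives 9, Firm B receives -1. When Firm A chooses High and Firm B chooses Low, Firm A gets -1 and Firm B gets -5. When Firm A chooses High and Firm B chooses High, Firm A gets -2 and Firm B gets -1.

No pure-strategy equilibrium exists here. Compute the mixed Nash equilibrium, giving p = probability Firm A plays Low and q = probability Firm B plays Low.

p = 4/15, q = 11/12

Firm B's indifference between Low and High determines Firm A's mixing probability p:
  Firm B's payoff from Low: p·10 + (1−p)·(-5) = 15p - 5
  Firm B's payoff from High: p·(-1) + (1−p)·(-1) = -1
  15p - 5 = -1  ⇒  15p = 4  ⇒  p = 4/15.
Firm A's indifference between Low and High determines Firm B's mixing probability q:
  Firm A's payoff to Low: q·(-2) + (1−q)·9 = -11q + 9
  Firm A's payoff to High: q·(-1) + (1−q)·(-2) = q - 2
  -11q + 9 = q - 2  ⇒  -12q = -11  ⇒  q = 11/12.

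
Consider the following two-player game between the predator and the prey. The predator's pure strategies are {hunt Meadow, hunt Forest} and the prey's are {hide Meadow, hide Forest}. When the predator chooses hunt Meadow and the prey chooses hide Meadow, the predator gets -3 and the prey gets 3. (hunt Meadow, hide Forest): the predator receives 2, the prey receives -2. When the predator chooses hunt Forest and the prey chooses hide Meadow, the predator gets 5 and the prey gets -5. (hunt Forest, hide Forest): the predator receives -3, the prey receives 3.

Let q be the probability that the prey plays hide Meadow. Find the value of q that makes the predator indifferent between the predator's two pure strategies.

q = 5/13

Set the predator's expected payoff from hunt Meadow equal to that from hunt Forest:
  the predator's payoff to hunt Meadow: q·(-3) + (1−q)·2 = -5q + 2
  the predator's payoff to hunt Forest: q·5 + (1−q)·(-3) = 8q - 3
  -5q + 2 = 8q - 3  ⇒  -13q = -5  ⇒  q = 5/13.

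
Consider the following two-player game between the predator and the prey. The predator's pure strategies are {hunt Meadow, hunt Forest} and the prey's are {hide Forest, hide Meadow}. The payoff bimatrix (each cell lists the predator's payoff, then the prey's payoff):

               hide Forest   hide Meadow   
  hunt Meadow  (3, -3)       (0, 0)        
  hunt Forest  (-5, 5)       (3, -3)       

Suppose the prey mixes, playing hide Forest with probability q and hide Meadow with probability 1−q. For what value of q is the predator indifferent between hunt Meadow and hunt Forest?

Set the predator's expected payoff from hunt Meadow equal to that from hunt Forest:
  the predator's payoff to hunt Meadow: q·3 + (1−q)·0 = 3q
  the predator's payoff to hunt Forest: q·(-5) + (1−q)·3 = -8q + 3
  3q = -8q + 3  ⇒  11q = 3  ⇒  q = 3/11.

q = 3/11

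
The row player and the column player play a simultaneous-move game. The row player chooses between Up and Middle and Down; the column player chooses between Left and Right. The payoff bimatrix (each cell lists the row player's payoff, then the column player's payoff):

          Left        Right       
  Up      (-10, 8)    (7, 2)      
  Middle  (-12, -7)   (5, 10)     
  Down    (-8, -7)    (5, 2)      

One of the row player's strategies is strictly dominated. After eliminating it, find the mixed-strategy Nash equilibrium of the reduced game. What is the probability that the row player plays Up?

p = 3/5

The row player's strategy Middle is strictly dominated by Up: -10 > -12 and 7 > 5. Eliminate Middle.
Set the column player's expected payoff from Left equal to that from Right:
  the column player's payoff from Left: p·8 + (1−p)·(-7) = 15p - 7
  the column player's payoff from Right: p·2 + (1−p)·2 = 2
  15p - 7 = 2  ⇒  15p = 9  ⇒  p = 3/5.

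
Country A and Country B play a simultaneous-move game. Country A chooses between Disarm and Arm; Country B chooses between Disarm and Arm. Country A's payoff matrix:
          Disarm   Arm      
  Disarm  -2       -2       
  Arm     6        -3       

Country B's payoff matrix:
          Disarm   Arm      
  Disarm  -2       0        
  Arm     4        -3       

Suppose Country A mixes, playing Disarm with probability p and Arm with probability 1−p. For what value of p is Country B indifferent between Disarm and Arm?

Set Country B's expected payoff from Disarm equal to that from Arm:
  Country B's payoff from Disarm: p·(-2) + (1−p)·4 = -6p + 4
  Country B's payoff from Arm: p·0 + (1−p)·(-3) = 3p - 3
  -6p + 4 = 3p - 3  ⇒  -9p = -7  ⇒  p = 7/9.

p = 7/9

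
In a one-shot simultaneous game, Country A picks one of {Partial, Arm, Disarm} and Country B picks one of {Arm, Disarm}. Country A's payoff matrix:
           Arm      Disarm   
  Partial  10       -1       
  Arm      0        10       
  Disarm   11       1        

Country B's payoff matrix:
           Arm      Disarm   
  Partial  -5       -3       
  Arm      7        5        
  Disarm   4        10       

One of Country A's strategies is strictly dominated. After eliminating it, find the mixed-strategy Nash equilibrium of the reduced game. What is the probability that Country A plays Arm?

Country A's strategy Partial is strictly dominated by Disarm: 11 > 10 and 1 > -1. Eliminate Partial.
Country B's indifference between Arm and Disarm determines Country A's mixing probability p:
  Country B's expected payoff from Arm: p·7 + (1−p)·4 = 3p + 4
  Country B's expected payoff from Disarm: p·5 + (1−p)·10 = -5p + 10
  3p + 4 = -5p + 10  ⇒  8p = 6  ⇒  p = 3/4.

p = 3/4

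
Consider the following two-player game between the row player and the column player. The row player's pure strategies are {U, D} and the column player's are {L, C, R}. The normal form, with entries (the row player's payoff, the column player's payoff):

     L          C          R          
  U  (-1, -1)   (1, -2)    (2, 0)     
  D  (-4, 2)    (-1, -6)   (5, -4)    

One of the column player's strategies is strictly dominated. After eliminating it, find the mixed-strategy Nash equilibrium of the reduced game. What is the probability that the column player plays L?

The column player's strategy C is strictly dominated by R: 0 > -2 and -4 > -6. Eliminate C.
The row player's indifference between U and D determines the column player's mixing probability q:
  the row player's payoff from U: q·(-1) + (1−q)·2 = -3q + 2
  the row player's payoff from D: q·(-4) + (1−q)·5 = -9q + 5
  -3q + 2 = -9q + 5  ⇒  6q = 3  ⇒  q = 1/2.

q = 1/2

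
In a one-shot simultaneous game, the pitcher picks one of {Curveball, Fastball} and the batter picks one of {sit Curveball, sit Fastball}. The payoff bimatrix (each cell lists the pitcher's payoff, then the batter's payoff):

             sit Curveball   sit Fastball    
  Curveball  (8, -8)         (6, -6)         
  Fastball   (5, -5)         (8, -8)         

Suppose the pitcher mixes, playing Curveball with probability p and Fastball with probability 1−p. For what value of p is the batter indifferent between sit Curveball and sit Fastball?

p = 3/5

In a mixed equilibrium the batter is indifferent between sit Curveball and sit Fastball; this condition fixes p.
  the batter's payoff from sit Curveball: p·(-8) + (1−p)·(-5) = -3p - 5
  the batter's payoff from sit Fastball: p·(-6) + (1−p)·(-8) = 2p - 8
  -3p - 5 = 2p - 8  ⇒  -5p = -3  ⇒  p = 3/5.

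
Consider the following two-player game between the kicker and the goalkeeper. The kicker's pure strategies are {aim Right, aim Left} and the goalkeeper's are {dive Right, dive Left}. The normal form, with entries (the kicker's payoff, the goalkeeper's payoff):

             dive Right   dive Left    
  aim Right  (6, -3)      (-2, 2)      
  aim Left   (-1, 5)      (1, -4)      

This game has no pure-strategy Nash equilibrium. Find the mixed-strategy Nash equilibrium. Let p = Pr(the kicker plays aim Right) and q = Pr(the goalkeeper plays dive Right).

In a mixed equilibrium the goalkeeper is indifferent between dive Right and dive Left; this condition fixes p.
  the goalkeeper's payoff to dive Right: p·(-3) + (1−p)·5 = -8p + 5
  the goalkeeper's payoff to dive Left: p·2 + (1−p)·(-4) = 6p - 4
  -8p + 5 = 6p - 4  ⇒  -14p = -9  ⇒  p = 9/14.
The kicker's indifference between aim Right and aim Left determines the goalkeeper's mixing probability q:
  the kicker's expected payoff from aim Right: q·6 + (1−q)·(-2) = 8q - 2
  the kicker's expected payoff from aim Left: q·(-1) + (1−q)·1 = -2q + 1
  8q - 2 = -2q + 1  ⇒  10q = 3  ⇒  q = 3/10.

p = 9/14, q = 3/10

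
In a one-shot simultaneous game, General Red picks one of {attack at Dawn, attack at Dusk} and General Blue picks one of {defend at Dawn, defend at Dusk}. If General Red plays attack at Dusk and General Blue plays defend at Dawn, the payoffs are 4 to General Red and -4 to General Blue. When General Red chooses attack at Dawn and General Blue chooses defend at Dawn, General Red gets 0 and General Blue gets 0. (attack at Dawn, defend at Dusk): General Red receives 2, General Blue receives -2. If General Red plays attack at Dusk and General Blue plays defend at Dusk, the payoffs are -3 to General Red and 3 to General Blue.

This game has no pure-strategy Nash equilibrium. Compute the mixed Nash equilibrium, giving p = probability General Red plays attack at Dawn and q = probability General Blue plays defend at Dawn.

p = 7/9, q = 5/9

Set General Blue's expected payoff from defend at Dawn equal to that from defend at Dusk:
  General Blue's expected payoff from defend at Dawn: p·0 + (1−p)·(-4) = 4p - 4
  General Blue's expected payoff from defend at Dusk: p·(-2) + (1−p)·3 = -5p + 3
  4p - 4 = -5p + 3  ⇒  9p = 7  ⇒  p = 7/9.
In a mixed equilibrium General Red is indifferent between attack at Dawn and attack at Dusk; this condition fixes q.
  General Red's expected payoff from attack at Dawn: q·0 + (1−q)·2 = -2q + 2
  General Red's expected payoff from attack at Dusk: q·4 + (1−q)·(-3) = 7q - 3
  -2q + 2 = 7q - 3  ⇒  -9q = -5  ⇒  q = 5/9.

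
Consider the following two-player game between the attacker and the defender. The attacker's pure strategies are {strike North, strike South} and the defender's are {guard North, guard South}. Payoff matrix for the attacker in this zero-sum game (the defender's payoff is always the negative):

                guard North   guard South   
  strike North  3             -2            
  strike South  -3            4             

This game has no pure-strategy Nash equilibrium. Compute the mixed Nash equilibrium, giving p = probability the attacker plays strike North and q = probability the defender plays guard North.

p = 7/12, q = 1/2

Set the defender's expected payoff from guard North equal to that from guard South:
  the defender's expected payoff from guard North: p·(-3) + (1−p)·3 = -6p + 3
  the defender's expected payoff from guard South: p·2 + (1−p)·(-4) = 6p - 4
  -6p + 3 = 6p - 4  ⇒  -12p = -7  ⇒  p = 7/12.
The attacker's indifference between strike North and strike South determines the defender's mixing probability q:
  the attacker's payoff from strike North: q·3 + (1−q)·(-2) = 5q - 2
  the attacker's payoff from strike South: q·(-3) + (1−q)·4 = -7q + 4
  5q - 2 = -7q + 4  ⇒  12q = 6  ⇒  q = 1/2.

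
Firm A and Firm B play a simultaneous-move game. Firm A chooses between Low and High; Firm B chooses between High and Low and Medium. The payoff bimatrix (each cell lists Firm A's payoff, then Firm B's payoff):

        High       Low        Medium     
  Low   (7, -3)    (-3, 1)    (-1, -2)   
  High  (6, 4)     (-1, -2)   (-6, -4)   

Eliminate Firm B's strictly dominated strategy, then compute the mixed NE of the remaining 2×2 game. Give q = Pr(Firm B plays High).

Firm B's strategy Medium is strictly dominated by Low: 1 > -2 and -2 > -4. Eliminate Medium.
Firm A's indifference between Low and High determines Firm B's mixing probability q:
  Firm A's payoff from Low: q·7 + (1−q)·(-3) = 10q - 3
  Firm A's payoff from High: q·6 + (1−q)·(-1) = 7q - 1
  10q - 3 = 7q - 1  ⇒  3q = 2  ⇒  q = 2/3.

q = 2/3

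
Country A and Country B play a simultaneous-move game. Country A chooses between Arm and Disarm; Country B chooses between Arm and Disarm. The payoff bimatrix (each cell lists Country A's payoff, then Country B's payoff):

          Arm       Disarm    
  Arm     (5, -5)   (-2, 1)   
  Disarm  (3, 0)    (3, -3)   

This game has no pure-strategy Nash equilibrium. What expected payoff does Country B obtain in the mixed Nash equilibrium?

-5/3

In a mixed equilibrium Country B is indifferent between Arm and Disarm; this condition fixes p.
  Country B's payoff from Arm: p·(-5) + (1−p)·0 = -5p
  Country B's payoff from Disarm: p·1 + (1−p)·(-3) = 4p - 3
  -5p = 4p - 3  ⇒  -9p = -3  ⇒  p = 1/3.
At equilibrium Country B is indifferent across columns, so Country B's payoff equals the payoff from Arm: (1/3)·(-5) + (2/3)·0 = -5/3.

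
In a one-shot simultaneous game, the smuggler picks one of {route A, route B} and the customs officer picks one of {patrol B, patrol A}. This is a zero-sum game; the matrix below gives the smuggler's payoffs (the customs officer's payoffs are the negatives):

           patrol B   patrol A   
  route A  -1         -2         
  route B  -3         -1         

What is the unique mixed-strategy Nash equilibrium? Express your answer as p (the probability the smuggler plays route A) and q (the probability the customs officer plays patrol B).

In a mixed equilibrium the customs officer is indifferent between patrol B and patrol A; this condition fixes p.
  the customs officer's payoff from patrol B: p·1 + (1−p)·3 = -2p + 3
  the customs officer's payoff from patrol A: p·2 + (1−p)·1 = p + 1
  -2p + 3 = p + 1  ⇒  -3p = -2  ⇒  p = 2/3.
The customs officer's mix must leave the smuggler indifferent between route A and route B.
  the smuggler's payoff to route A: q·(-1) + (1−q)·(-2) = q - 2
  the smuggler's payoff to route B: q·(-3) + (1−q)·(-1) = -2q - 1
  q - 2 = -2q - 1  ⇒  3q = 1  ⇒  q = 1/3.

p = 2/3, q = 1/3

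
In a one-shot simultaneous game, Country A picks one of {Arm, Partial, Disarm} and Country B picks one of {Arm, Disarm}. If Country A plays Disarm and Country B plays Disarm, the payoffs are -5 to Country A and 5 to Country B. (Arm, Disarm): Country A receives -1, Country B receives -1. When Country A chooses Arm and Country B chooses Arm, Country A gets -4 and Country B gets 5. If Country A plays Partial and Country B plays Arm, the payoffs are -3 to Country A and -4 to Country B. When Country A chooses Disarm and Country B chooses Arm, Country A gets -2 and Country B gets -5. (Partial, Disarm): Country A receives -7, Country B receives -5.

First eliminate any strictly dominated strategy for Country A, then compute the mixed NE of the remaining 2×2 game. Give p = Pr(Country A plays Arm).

Country A's strategy Partial is strictly dominated by Disarm: -2 > -3 and -5 > -7. Eliminate Partial.
In a mixed equilibrium Country B is indifferent between Arm and Disarm; this condition fixes p.
  Country B's payoff to Arm: p·5 + (1−p)·(-5) = 10p - 5
  Country B's payoff to Disarm: p·(-1) + (1−p)·5 = -6p + 5
  10p - 5 = -6p + 5  ⇒  16p = 10  ⇒  p = 5/8.

p = 5/8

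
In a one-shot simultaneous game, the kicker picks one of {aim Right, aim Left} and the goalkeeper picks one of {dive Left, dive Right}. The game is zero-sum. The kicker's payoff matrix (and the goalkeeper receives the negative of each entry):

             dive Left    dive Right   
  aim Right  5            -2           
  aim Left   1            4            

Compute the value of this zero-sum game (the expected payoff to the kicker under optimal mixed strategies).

v = 11/5

In a mixed equilibrium the kicker is indifferent between aim Right and aim Left; this condition fixes q.
  the kicker's payoff from aim Right: q·5 + (1−q)·(-2) = 7q - 2
  the kicker's payoff from aim Left: q·1 + (1−q)·4 = -3q + 4
  7q - 2 = -3q + 4  ⇒  10q = 6  ⇒  q = 3/5.
The value is the kicker's expected payoff against this mix (using aim Right): (3/5)·5 + (2/5)·(-2) = 11/5.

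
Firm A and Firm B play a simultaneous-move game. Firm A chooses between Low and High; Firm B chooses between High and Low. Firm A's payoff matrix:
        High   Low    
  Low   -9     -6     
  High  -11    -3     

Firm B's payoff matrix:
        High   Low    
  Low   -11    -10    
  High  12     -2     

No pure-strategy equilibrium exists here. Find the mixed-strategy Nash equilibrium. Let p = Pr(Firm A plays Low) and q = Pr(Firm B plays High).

Firm A's mix must leave Firm B indifferent between High and Low.
  Firm B's expected payoff from High: p·(-11) + (1−p)·12 = -23p + 12
  Firm B's expected payoff from Low: p·(-10) + (1−p)·(-2) = -8p - 2
  -23p + 12 = -8p - 2  ⇒  -15p = -14  ⇒  p = 14/15.
Set Firm A's expected payoff from Low equal to that from High:
  Firm A's payoff to Low: q·(-9) + (1−q)·(-6) = -3q - 6
  Firm A's payoff to High: q·(-11) + (1−q)·(-3) = -8q - 3
  -3q - 6 = -8q - 3  ⇒  5q = 3  ⇒  q = 3/5.

p = 14/15, q = 3/5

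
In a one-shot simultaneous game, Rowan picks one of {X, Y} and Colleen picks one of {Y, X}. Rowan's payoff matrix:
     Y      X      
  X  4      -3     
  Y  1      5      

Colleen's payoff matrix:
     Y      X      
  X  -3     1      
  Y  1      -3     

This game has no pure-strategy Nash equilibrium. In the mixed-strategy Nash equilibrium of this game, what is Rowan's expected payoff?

23/11

In a mixed equilibrium Rowan is indifferent between X and Y; this condition fixes q.
  Rowan's expected payoff from X: q·4 + (1−q)·(-3) = 7q - 3
  Rowan's expected payoff from Y: q·1 + (1−q)·5 = -4q + 5
  7q - 3 = -4q + 5  ⇒  11q = 8  ⇒  q = 8/11.
At equilibrium Rowan is indifferent across rows, so Rowan's payoff equals the payoff from X: (8/11)·4 + (3/11)·(-3) = 23/11.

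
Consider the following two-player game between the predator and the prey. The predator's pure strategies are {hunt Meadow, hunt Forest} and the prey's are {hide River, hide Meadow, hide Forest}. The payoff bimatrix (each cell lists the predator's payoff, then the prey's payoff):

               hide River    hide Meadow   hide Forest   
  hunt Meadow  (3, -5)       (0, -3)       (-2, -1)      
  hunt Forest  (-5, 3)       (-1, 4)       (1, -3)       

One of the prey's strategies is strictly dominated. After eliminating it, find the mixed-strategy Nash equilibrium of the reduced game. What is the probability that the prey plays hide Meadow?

q = 3/4

The prey's strategy hide River is strictly dominated by hide Meadow: -3 > -5 and 4 > 3. Eliminate hide River.
The predator's indifference between hunt Meadow and hunt Forest determines the prey's mixing probability q:
  the predator's expected payoff from hunt Meadow: q·0 + (1−q)·(-2) = 2q - 2
  the predator's expected payoff from hunt Forest: q·(-1) + (1−q)·1 = -2q + 1
  2q - 2 = -2q + 1  ⇒  4q = 3  ⇒  q = 3/4.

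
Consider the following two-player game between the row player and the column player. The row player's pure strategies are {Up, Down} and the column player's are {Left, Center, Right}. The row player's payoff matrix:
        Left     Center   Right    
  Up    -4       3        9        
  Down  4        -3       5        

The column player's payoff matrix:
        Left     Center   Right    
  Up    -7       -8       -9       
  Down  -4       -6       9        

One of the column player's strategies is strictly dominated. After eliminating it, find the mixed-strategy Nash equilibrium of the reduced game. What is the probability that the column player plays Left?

q = 1/3

The column player's strategy Center is strictly dominated by Left: -7 > -8 and -4 > -6. Eliminate Center.
The row player's indifference between Up and Down determines the column player's mixing probability q:
  the row player's payoff to Up: q·(-4) + (1−q)·9 = -13q + 9
  the row player's payoff to Down: q·4 + (1−q)·5 = -q + 5
  -13q + 9 = -q + 5  ⇒  -12q = -4  ⇒  q = 1/3.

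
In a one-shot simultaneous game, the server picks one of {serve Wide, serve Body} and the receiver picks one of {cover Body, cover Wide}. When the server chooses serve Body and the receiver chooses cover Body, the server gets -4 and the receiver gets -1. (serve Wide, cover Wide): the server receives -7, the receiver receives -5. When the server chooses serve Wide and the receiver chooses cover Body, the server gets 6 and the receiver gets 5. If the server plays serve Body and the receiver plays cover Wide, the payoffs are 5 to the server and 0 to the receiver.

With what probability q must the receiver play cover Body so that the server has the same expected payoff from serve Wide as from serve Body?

q = 6/11

The receiver's mix must leave the server indifferent between serve Wide and serve Body.
  the server's payoff from serve Wide: q·6 + (1−q)·(-7) = 13q - 7
  the server's payoff from serve Body: q·(-4) + (1−q)·5 = -9q + 5
  13q - 7 = -9q + 5  ⇒  22q = 12  ⇒  q = 6/11.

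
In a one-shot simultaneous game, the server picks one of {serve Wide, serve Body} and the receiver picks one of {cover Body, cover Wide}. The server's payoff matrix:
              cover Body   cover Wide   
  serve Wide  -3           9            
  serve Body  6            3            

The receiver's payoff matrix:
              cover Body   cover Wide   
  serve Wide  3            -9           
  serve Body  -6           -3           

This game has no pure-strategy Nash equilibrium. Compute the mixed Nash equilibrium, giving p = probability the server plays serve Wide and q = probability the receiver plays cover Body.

In a mixed equilibrium the receiver is indifferent between cover Body and cover Wide; this condition fixes p.
  the receiver's payoff to cover Body: p·3 + (1−p)·(-6) = 9p - 6
  the receiver's payoff to cover Wide: p·(-9) + (1−p)·(-3) = -6p - 3
  9p - 6 = -6p - 3  ⇒  15p = 3  ⇒  p = 1/5.
For the server to be willing to mix, the server must be indifferent between serve Wide and serve Body, which pins down the receiver's mix.
  the server's expected payoff from serve Wide: q·(-3) + (1−q)·9 = -12q + 9
  the server's expected payoff from serve Body: q·6 + (1−q)·3 = 3q + 3
  -12q + 9 = 3q + 3  ⇒  -15q = -6  ⇒  q = 2/5.

p = 1/5, q = 2/5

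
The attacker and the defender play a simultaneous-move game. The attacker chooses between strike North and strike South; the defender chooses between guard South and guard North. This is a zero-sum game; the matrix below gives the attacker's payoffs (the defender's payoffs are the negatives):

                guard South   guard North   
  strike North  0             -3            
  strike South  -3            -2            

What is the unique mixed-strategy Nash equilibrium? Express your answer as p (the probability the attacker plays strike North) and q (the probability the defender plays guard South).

For the defender to be willing to mix, the defender must be indifferent between guard South and guard North, which pins down the attacker's mix.
  the defender's payoff from guard South: p·0 + (1−p)·3 = -3p + 3
  the defender's payoff from guard North: p·3 + (1−p)·2 = p + 2
  -3p + 3 = p + 2  ⇒  -4p = -1  ⇒  p = 1/4.
The defender's mix must leave the attacker indifferent between strike North and strike South.
  the attacker's payoff to strike North: q·0 + (1−q)·(-3) = 3q - 3
  the attacker's payoff to strike South: q·(-3) + (1−q)·(-2) = -q - 2
  3q - 3 = -q - 2  ⇒  4q = 1  ⇒  q = 1/4.

p = 1/4, q = 1/4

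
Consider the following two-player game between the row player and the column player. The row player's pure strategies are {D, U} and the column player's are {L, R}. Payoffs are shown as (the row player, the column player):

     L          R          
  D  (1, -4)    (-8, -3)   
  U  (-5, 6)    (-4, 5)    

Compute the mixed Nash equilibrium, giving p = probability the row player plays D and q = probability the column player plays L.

In a mixed equilibrium the column player is indifferent between L and R; this condition fixes p.
  the column player's payoff from L: p·(-4) + (1−p)·6 = -10p + 6
  the column player's payoff from R: p·(-3) + (1−p)·5 = -8p + 5
  -10p + 6 = -8p + 5  ⇒  -2p = -1  ⇒  p = 1/2.
In a mixed equilibrium the row player is indifferent between D and U; this condition fixes q.
  the row player's payoff to D: q·1 + (1−q)·(-8) = 9q - 8
  the row player's payoff to U: q·(-5) + (1−q)·(-4) = -q - 4
  9q - 8 = -q - 4  ⇒  10q = 4  ⇒  q = 2/5.

p = 1/2, q = 2/5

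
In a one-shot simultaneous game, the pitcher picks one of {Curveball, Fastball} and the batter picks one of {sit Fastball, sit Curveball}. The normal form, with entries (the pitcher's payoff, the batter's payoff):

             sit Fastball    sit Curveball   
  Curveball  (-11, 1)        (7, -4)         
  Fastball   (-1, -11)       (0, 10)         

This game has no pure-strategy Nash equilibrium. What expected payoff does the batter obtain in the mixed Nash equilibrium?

-17/13

In a mixed equilibrium the batter is indifferent between sit Fastball and sit Curveball; this condition fixes p.
  the batter's payoff from sit Fastball: p·1 + (1−p)·(-11) = 12p - 11
  the batter's payoff from sit Curveball: p·(-4) + (1−p)·10 = -14p + 10
  12p - 11 = -14p + 10  ⇒  26p = 21  ⇒  p = 21/26.
At equilibrium the batter is indifferent across columns, so the batter's payoff equals the payoff from sit Fastball: (21/26)·1 + (5/26)·(-11) = -17/13.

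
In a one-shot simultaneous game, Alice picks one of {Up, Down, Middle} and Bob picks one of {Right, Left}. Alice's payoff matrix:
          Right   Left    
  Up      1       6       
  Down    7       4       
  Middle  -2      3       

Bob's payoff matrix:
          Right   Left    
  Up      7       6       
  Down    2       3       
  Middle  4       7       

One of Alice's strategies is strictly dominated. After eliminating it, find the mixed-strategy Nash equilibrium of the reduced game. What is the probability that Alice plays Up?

p = 1/2

Alice's strategy Middle is strictly dominated by Up: 1 > -2 and 6 > 3. Eliminate Middle.
Alice's mix must leave Bob indifferent between Right and Left.
  Bob's expected payoff from Right: p·7 + (1−p)·2 = 5p + 2
  Bob's expected payoff from Left: p·6 + (1−p)·3 = 3p + 3
  5p + 2 = 3p + 3  ⇒  2p = 1  ⇒  p = 1/2.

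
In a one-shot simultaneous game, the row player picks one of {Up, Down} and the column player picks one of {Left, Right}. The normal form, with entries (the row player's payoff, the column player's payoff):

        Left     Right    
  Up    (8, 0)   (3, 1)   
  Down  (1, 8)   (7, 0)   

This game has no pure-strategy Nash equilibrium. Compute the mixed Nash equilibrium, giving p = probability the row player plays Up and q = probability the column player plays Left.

p = 8/9, q = 4/11

The row player's mix must leave the column player indifferent between Left and Right.
  the column player's payoff to Left: p·0 + (1−p)·8 = -8p + 8
  the column player's payoff to Right: p·1 + (1−p)·0 = p
  -8p + 8 = p  ⇒  -9p = -8  ⇒  p = 8/9.
In a mixed equilibrium the row player is indifferent between Up and Down; this condition fixes q.
  the row player's payoff from Up: q·8 + (1−q)·3 = 5q + 3
  the row player's payoff from Down: q·1 + (1−q)·7 = -6q + 7
  5q + 3 = -6q + 7  ⇒  11q = 4  ⇒  q = 4/11.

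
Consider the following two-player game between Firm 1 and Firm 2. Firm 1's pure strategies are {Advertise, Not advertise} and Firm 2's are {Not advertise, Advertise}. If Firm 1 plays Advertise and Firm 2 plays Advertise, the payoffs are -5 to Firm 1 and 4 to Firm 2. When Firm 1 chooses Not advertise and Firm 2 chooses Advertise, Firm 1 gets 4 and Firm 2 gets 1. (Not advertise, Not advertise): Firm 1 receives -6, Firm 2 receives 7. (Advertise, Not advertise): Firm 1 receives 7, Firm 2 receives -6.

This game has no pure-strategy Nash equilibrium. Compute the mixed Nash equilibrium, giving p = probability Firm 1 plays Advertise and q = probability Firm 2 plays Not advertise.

p = 3/8, q = 9/22

Firm 2's indifference between Not advertise and Advertise determines Firm 1's mixing probability p:
  Firm 2's payoff from Not advertise: p·(-6) + (1−p)·7 = -13p + 7
  Firm 2's payoff from Advertise: p·4 + (1−p)·1 = 3p + 1
  -13p + 7 = 3p + 1  ⇒  -16p = -6  ⇒  p = 3/8.
Firm 1's indifference between Advertise and Not advertise determines Firm 2's mixing probability q:
  Firm 1's payoff from Advertise: q·7 + (1−q)·(-5) = 12q - 5
  Firm 1's payoff from Not advertise: q·(-6) + (1−q)·4 = -10q + 4
  12q - 5 = -10q + 4  ⇒  22q = 9  ⇒  q = 9/22.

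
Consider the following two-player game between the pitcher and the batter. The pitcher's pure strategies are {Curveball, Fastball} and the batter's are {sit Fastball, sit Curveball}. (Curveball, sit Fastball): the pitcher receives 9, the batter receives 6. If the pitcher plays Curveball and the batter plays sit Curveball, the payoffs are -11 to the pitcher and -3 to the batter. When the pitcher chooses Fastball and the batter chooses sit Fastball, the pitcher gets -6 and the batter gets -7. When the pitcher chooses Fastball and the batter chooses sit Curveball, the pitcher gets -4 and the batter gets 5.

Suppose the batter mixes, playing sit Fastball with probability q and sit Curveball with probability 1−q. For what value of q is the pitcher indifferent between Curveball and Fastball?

In a mixed equilibrium the pitcher is indifferent between Curveball and Fastball; this condition fixes q.
  the pitcher's payoff from Curveball: q·9 + (1−q)·(-11) = 20q - 11
  the pitcher's payoff from Fastball: q·(-6) + (1−q)·(-4) = -2q - 4
  20q - 11 = -2q - 4  ⇒  22q = 7  ⇒  q = 7/22.

q = 7/22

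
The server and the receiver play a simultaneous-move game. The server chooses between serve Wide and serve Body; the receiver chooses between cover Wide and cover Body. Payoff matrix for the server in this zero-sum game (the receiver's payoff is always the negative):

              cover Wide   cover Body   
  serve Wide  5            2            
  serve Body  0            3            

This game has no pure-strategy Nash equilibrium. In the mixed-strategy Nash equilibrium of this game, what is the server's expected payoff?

The receiver's mix must leave the server indifferent between serve Wide and serve Body.
  the server's payoff to serve Wide: q·5 + (1−q)·2 = 3q + 2
  the server's payoff to serve Body: q·0 + (1−q)·3 = -3q + 3
  3q + 2 = -3q + 3  ⇒  6q = 1  ⇒  q = 1/6.
At equilibrium the server is indifferent across rows, so the server's payoff equals the payoff from serve Wide: (1/6)·5 + (5/6)·2 = 5/2.

5/2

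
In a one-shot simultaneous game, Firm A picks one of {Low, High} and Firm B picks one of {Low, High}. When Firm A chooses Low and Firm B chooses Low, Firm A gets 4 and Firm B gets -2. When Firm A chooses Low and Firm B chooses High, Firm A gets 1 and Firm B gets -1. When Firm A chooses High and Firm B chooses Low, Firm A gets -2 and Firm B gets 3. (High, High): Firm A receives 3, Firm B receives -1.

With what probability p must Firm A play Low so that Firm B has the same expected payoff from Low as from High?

For Firm B to be willing to mix, Firm B must be indifferent between Low and High, which pins down Firm A's mix.
  Firm B's expected payoff from Low: p·(-2) + (1−p)·3 = -5p + 3
  Firm B's expected payoff from High: p·(-1) + (1−p)·(-1) = -1
  -5p + 3 = -1  ⇒  -5p = -4  ⇒  p = 4/5.

p = 4/5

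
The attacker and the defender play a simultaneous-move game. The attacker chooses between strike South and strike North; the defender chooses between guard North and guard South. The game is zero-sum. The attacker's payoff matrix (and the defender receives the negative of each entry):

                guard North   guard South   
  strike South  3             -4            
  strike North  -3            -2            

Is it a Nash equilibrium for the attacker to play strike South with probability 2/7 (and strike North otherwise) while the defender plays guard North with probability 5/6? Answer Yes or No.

No

Given the attacker's mix p = 2/7, the defender's payoff from guard North is 9/7 but from guard South is 18/7. The defender strictly prefers guard South, so the defender would not mix.
So the proposed profile is not a Nash equilibrium.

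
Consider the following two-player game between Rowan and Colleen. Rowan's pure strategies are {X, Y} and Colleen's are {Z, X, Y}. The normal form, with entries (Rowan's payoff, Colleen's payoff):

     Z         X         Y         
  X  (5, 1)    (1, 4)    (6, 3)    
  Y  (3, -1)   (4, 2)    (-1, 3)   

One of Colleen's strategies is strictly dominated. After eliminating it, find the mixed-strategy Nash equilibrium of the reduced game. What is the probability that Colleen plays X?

q = 7/10

Colleen's strategy Z is strictly dominated by X: 4 > 1 and 2 > -1. Eliminate Z.
Set Rowan's expected payoff from X equal to that from Y:
  Rowan's payoff from X: q·1 + (1−q)·6 = -5q + 6
  Rowan's payoff from Y: q·4 + (1−q)·(-1) = 5q - 1
  -5q + 6 = 5q - 1  ⇒  -10q = -7  ⇒  q = 7/10.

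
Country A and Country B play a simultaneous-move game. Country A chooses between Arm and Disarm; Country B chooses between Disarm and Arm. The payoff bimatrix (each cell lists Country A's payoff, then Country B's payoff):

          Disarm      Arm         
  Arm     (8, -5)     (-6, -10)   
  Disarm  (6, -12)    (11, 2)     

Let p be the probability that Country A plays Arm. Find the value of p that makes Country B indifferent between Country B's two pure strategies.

p = 14/19

For Country B to be willing to mix, Country B must be indifferent between Disarm and Arm, which pins down Country A's mix.
  Country B's payoff to Disarm: p·(-5) + (1−p)·(-12) = 7p - 12
  Country B's payoff to Arm: p·(-10) + (1−p)·2 = -12p + 2
  7p - 12 = -12p + 2  ⇒  19p = 14  ⇒  p = 14/19.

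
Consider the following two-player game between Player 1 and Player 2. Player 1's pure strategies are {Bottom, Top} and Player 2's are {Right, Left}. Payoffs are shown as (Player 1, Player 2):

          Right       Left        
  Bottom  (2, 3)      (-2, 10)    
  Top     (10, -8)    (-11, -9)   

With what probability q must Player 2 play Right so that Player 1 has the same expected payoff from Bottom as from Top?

In a mixed equilibrium Player 1 is indifferent between Bottom and Top; this condition fixes q.
  Player 1's payoff from Bottom: q·2 + (1−q)·(-2) = 4q - 2
  Player 1's payoff from Top: q·10 + (1−q)·(-11) = 21q - 11
  4q - 2 = 21q - 11  ⇒  -17q = -9  ⇒  q = 9/17.

q = 9/17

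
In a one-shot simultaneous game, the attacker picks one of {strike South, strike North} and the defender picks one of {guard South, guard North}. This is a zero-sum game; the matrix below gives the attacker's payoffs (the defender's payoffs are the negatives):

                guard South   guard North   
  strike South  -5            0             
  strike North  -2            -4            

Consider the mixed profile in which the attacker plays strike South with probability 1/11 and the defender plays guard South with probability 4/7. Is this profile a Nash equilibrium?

No

Given the attacker's mix p = 1/11, the defender's payoff from guard South is 25/11 but from guard North is 40/11. The defender strictly prefers guard North, so the defender would not mix.
So the proposed profile is not a Nash equilibrium.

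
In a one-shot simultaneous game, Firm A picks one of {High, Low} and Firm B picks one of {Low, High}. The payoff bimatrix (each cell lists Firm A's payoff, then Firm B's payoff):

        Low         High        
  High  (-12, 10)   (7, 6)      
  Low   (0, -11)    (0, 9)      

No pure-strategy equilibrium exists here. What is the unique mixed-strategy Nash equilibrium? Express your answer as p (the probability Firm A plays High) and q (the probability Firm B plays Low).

For Firm B to be willing to mix, Firm B must be indifferent between Low and High, which pins down Firm A's mix.
  Firm B's expected payoff from Low: p·10 + (1−p)·(-11) = 21p - 11
  Firm B's expected payoff from High: p·6 + (1−p)·9 = -3p + 9
  21p - 11 = -3p + 9  ⇒  24p = 20  ⇒  p = 5/6.
Firm A's indifference between High and Low determines Firm B's mixing probability q:
  Firm A's payoff to High: q·(-12) + (1−q)·7 = -19q + 7
  Firm A's payoff to Low: q·0 + (1−q)·0 = 0
  -19q + 7 = 0  ⇒  -19q = -7  ⇒  q = 7/19.

p = 5/6, q = 7/19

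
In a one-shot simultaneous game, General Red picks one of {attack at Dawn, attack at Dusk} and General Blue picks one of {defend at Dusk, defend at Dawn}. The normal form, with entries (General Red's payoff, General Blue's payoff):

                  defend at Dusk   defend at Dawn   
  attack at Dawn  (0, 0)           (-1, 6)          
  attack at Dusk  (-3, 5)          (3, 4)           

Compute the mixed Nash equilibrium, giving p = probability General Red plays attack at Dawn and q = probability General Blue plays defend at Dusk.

p = 1/7, q = 4/7

Set General Blue's expected payoff from defend at Dusk equal to that from defend at Dawn:
  General Blue's payoff to defend at Dusk: p·0 + (1−p)·5 = -5p + 5
  General Blue's payoff to defend at Dawn: p·6 + (1−p)·4 = 2p + 4
  -5p + 5 = 2p + 4  ⇒  -7p = -1  ⇒  p = 1/7.
Set General Red's expected payoff from attack at Dawn equal to that from attack at Dusk:
  General Red's expected payoff from attack at Dawn: q·0 + (1−q)·(-1) = q - 1
  General Red's expected payoff from attack at Dusk: q·(-3) + (1−q)·3 = -6q + 3
  q - 1 = -6q + 3  ⇒  7q = 4  ⇒  q = 4/7.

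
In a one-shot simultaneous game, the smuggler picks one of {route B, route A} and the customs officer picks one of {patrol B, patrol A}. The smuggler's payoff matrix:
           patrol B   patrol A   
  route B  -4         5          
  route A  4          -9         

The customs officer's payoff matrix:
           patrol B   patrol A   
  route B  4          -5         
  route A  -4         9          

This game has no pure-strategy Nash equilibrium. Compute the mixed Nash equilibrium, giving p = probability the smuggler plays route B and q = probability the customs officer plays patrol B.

The smuggler's mix must leave the customs officer indifferent between patrol B and patrol A.
  the customs officer's payoff from patrol B: p·4 + (1−p)·(-4) = 8p - 4
  the customs officer's payoff from patrol A: p·(-5) + (1−p)·9 = -14p + 9
  8p - 4 = -14p + 9  ⇒  22p = 13  ⇒  p = 13/22.
For the smuggler to be willing to mix, the smuggler must be indifferent between route B and route A, which pins down the customs officer's mix.
  the smuggler's expected payoff from route B: q·(-4) + (1−q)·5 = -9q + 5
  the smuggler's expected payoff from route A: q·4 + (1−q)·(-9) = 13q - 9
  -9q + 5 = 13q - 9  ⇒  -22q = -14  ⇒  q = 7/11.

p = 13/22, q = 7/11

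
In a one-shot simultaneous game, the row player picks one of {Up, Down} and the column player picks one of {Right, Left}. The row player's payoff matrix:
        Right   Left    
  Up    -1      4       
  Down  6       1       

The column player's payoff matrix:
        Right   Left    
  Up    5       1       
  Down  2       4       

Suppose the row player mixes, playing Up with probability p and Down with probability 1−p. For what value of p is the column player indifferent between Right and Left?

For the column player to be willing to mix, the column player must be indifferent between Right and Left, which pins down the row player's mix.
  the column player's payoff to Right: p·5 + (1−p)·2 = 3p + 2
  the column player's payoff to Left: p·1 + (1−p)·4 = -3p + 4
  3p + 2 = -3p + 4  ⇒  6p = 2  ⇒  p = 1/3.

p = 1/3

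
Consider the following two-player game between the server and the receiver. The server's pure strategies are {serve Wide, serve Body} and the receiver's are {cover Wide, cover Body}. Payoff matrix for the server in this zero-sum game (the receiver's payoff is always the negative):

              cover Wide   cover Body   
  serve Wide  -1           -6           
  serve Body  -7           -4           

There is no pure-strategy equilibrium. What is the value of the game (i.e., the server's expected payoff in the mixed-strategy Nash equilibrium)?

Set the server's expected payoff from serve Wide equal to that from serve Body:
  the server's payoff from serve Wide: q·(-1) + (1−q)·(-6) = 5q - 6
  the server's payoff from serve Body: q·(-7) + (1−q)·(-4) = -3q - 4
  5q - 6 = -3q - 4  ⇒  8q = 2  ⇒  q = 1/4.
The value is the server's expected payoff against this mix (using serve Wide): (1/4)·(-1) + (3/4)·(-6) = -19/4.

v = -19/4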